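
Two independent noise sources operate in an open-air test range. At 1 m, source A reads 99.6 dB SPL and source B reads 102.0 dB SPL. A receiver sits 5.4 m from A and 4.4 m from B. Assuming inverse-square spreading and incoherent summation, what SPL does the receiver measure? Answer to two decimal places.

90.54 dB SPL

At the listener: L_A = 99.6 − 20·log₁₀(5.4) = 84.952 dB; L_B = 102.0 − 20·log₁₀(4.4) = 89.131 dB.
Combined: 10·log₁₀(10^(84.952/10)+10^(89.131/10)) = 90.54 dB SPL.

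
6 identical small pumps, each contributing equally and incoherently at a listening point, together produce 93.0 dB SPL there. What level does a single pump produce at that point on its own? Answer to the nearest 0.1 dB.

6 equal incoherent sources add 10·log₁₀(6) = 7.78 dB over one source.
L_one = 93.0 − 7.78 = 85.2 dB SPL.

85.2 dB SPL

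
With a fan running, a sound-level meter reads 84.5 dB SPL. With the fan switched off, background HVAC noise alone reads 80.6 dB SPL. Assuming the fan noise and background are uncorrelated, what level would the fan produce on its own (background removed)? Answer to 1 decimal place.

Subtract intensities: L_src = 10·log₁₀(10^(L_total/10) − 10^(L_bg/10)).
L_src = 10·log₁₀(10^(84.5/10) − 10^(80.6/10)) = 10·log₁₀(167000000) = 82.2 dB SPL.

82.2 dB SPL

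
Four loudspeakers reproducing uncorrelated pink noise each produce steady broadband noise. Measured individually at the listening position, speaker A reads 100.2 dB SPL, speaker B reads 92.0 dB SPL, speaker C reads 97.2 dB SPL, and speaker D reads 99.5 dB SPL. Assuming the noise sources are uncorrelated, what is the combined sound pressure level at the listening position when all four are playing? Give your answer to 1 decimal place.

104.2 dB SPL

Add the sources as powers (linear), then convert back to dB:
L_total = 10·log₁₀(10^(100.2/10) + 10^(92.0/10) + 10^(97.2/10) + 10^(99.5/10)) = 10·log₁₀(26217000000) = 104.2 dB SPL.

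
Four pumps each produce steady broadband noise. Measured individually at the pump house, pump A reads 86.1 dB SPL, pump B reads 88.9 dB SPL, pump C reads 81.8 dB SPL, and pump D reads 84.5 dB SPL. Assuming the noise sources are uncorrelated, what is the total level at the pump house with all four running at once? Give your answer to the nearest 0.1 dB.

Incoherent sources sum as intensities:
L_total = 10·log₁₀(10^(86.1/10) + 10^(88.9/10) + 10^(81.8/10) + 10^(84.5/10)) = 10·log₁₀(1617000000) = 92.1 dB SPL.

92.1 dB SPL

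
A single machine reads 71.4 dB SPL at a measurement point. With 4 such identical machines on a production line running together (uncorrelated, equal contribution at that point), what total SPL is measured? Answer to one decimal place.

77.4 dB SPL

4 equal incoherent sources raise the level by 10·log₁₀(4) = 6.02 dB.
L_total = 71.4 + 6.02 = 77.4 dB SPL.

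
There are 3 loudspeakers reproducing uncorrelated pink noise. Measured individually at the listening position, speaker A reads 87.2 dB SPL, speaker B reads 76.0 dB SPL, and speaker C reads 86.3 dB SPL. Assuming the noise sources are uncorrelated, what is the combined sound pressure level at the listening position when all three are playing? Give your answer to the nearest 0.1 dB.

Add the sources as powers (linear), then convert back to dB:
L_total = 10·log₁₀(10^(87.2/10) + 10^(76.0/10) + 10^(86.3/10)) = 10·log₁₀(991200000) = 90.0 dB SPL.

90.0 dB SPL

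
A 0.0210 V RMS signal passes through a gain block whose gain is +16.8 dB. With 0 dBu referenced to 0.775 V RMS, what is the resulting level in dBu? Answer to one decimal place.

Input level: 20·log₁₀(0.0210/0.775) = -31.34 dBu.
Output: -31.34 + 16.8 = -14.5 dBu.

-14.5 dBu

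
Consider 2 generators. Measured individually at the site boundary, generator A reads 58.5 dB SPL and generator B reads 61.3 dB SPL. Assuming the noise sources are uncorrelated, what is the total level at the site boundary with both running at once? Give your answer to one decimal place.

63.1 dB SPL

Add the sources as powers (linear), then convert back to dB:
L_total = 10·log₁₀(10^(58.5/10) + 10^(61.3/10)) = 10·log₁₀(2057000) = 63.1 dB SPL.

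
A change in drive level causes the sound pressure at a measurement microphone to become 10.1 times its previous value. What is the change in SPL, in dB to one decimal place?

Sound pressure is an amplitude quantity: ΔL = 20·log₁₀(p₂/p₁).
20·log₁₀(10.1) = 20.1 dB.

20.1 dB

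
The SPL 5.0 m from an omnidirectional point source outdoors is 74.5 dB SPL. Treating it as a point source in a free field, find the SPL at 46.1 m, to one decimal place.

For a point source in a free field, ΔL = −20·log₁₀(d₂/d₁).
ΔL = −20·log₁₀(46.1/5.0) = -19.29 dB, so L₂ = 74.5 + (-19.29) = 55.2 dB SPL.

55.2 dB SPL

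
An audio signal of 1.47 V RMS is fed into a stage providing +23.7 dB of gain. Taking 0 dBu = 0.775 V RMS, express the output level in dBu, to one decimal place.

Input level: 20·log₁₀(1.47/0.775) = 5.56 dBu.
Output: 5.56 + 23.7 = +29.3 dBu.

+29.3 dBu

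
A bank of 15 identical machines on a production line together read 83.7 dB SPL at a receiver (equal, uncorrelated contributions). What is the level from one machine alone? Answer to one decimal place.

71.9 dB SPL

15 equal incoherent sources add 10·log₁₀(15) = 11.76 dB over one source.
L_one = 83.7 − 11.76 = 71.9 dB SPL.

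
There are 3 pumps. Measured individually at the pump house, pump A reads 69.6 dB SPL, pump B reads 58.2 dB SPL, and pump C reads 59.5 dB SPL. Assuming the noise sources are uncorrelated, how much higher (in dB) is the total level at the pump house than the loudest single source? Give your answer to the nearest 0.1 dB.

Incoherent sources sum as intensities:
L_total = 10·log₁₀(10^(69.6/10) + 10^(58.2/10) + 10^(59.5/10)) = 70.28 dB SPL.
Excess over the loudest (69.6 dB): 70.28 − 69.6 = 0.7 dB.

0.7 dB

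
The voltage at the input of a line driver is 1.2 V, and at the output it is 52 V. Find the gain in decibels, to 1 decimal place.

Voltage is an amplitude quantity, so gain = 20·log₁₀(V_out/V_in).
20·log₁₀(52/1.2) = 20·log₁₀(43.33) = 32.7 dB.

32.7 dB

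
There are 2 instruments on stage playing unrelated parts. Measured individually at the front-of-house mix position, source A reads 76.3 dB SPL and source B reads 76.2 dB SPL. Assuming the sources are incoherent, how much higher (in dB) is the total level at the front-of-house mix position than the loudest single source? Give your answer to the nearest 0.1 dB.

Add the sources as powers (linear), then convert back to dB:
L_total = 10·log₁₀(10^(76.3/10) + 10^(76.2/10)) = 79.26 dB SPL.
Excess over the loudest (76.3 dB): 79.26 − 76.3 = 3.0 dB.

3.0 dB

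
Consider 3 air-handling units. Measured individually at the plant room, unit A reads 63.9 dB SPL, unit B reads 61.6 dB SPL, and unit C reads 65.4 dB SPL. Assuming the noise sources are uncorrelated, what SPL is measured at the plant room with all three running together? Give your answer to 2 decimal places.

68.67 dB SPL

Uncorrelated sources add in intensity (power), not in dB.
L_total = 10·log₁₀(10^(63.9/10) + 10^(61.6/10) + 10^(65.4/10)) = 10·log₁₀(7368000) = 68.67 dB SPL.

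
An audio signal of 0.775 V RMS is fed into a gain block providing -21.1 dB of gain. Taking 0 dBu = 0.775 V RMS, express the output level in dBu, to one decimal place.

-21.1 dBu

Input level: 20·log₁₀(0.775/0.775) = 0.00 dBu.
Output: 0.00 − 21.1 = -21.1 dBu.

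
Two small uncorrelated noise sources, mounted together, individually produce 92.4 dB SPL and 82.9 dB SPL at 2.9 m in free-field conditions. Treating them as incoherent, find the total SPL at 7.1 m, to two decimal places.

Combined at 2.9 m: 10·log₁₀(10^(92.4/10)+10^(82.9/10)) = 92.862 dB SPL.
Then apply −20·log₁₀(7.1/2.9) = -7.777 dB → 85.08 dB SPL.

85.08 dB SPL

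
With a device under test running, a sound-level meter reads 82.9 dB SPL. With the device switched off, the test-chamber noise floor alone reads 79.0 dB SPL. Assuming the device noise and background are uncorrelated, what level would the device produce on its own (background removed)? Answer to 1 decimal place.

80.6 dB SPL

Remove the background by subtracting linear intensities:
L_src = 10·log₁₀(10^(82.9/10) − 10^(79.0/10)) = 10·log₁₀(115600000) = 80.6 dB SPL.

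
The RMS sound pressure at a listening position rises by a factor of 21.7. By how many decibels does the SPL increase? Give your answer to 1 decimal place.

Sound pressure is an amplitude quantity: ΔL = 20·log₁₀(p₂/p₁).
20·log₁₀(21.7) = 26.7 dB.

26.7 dB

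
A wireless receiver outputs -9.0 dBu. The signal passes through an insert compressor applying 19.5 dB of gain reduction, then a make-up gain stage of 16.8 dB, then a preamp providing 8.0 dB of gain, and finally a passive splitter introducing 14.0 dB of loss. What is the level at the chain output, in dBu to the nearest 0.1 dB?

-17.7 dBu

In dB, series stages simply add:
-9.0 − 19.5 + 16.8 + 8.0 − 14.0 = -17.7 dBu.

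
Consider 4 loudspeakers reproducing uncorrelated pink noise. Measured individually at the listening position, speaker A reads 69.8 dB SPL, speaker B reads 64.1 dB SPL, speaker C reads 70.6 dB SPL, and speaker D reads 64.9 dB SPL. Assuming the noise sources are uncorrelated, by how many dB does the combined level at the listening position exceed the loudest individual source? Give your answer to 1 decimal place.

3.7 dB

Incoherent sources sum as intensities:
L_total = 10·log₁₀(10^(69.8/10) + 10^(64.1/10) + 10^(70.6/10) + 10^(64.9/10)) = 74.26 dB SPL.
Excess over the loudest (70.6 dB): 74.26 − 70.6 = 3.7 dB.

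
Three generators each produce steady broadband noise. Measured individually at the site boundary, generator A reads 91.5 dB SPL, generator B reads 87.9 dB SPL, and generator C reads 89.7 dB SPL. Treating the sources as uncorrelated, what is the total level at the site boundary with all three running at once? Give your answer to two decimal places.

Incoherent sources sum as intensities:
L_total = 10·log₁₀(10^(91.5/10) + 10^(87.9/10) + 10^(89.7/10)) = 10·log₁₀(2962000000) = 94.72 dB SPL.

94.72 dB SPL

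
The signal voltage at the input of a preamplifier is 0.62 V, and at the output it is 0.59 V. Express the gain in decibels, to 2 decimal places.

-0.43 dB

Voltage ratio → dB uses the 20·log₁₀ form:
20·log₁₀(0.59/0.62) = 20·log₁₀(0.9516) = -0.43 dB.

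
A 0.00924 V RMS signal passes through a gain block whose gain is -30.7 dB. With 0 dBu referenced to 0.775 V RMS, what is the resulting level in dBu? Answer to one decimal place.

Input level: 20·log₁₀(0.00924/0.775) = -38.47 dBu.
Output: -38.47 − 30.7 = -69.2 dBu.

-69.2 dBu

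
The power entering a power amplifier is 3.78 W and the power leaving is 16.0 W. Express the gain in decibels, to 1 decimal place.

For a power ratio, dB = 10·log₁₀(P₂/P₁).
10·log₁₀(16.0/3.78) = 10·log₁₀(4.233) = 6.3 dB.

6.3 dB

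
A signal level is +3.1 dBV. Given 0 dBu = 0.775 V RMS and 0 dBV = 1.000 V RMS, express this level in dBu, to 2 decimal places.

The offset between the scales is 20·log₁₀(0.775/1.000) = −2.214 dB.
So dBu = +3.1 + 2.214 = +5.31 dBu.

+5.31 dBu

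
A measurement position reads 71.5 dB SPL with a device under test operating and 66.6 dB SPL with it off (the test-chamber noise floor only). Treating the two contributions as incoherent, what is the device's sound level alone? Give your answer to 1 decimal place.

Background correction is a power subtraction:
L_src = 10·log₁₀(10^(71.5/10) − 10^(66.6/10)) = 10·log₁₀(9554000) = 69.8 dB SPL.

69.8 dB SPL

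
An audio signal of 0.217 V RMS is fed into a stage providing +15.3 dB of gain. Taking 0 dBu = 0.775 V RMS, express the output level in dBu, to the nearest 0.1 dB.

Input level: 20·log₁₀(0.217/0.775) = -11.06 dBu.
Output: -11.06 + 15.3 = +4.2 dBu.

+4.2 dBu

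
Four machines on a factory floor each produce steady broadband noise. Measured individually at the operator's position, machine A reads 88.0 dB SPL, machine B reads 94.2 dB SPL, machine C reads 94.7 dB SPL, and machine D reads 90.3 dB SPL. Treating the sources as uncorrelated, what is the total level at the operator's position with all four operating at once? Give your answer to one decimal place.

Uncorrelated sources add in intensity (power), not in dB.
L_total = 10·log₁₀(10^(88.0/10) + 10^(94.2/10) + 10^(94.7/10) + 10^(90.3/10)) = 10·log₁₀(7284000000) = 98.6 dB SPL.

98.6 dB SPL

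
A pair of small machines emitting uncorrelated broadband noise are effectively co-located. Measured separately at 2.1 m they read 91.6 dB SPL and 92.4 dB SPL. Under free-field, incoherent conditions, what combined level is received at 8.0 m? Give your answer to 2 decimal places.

Combined at 2.1 m: 10·log₁₀(10^(91.6/10)+10^(92.4/10)) = 95.029 dB SPL.
Then apply −20·log₁₀(8.0/2.1) = -11.617 dB → 83.41 dB SPL.

83.41 dB SPL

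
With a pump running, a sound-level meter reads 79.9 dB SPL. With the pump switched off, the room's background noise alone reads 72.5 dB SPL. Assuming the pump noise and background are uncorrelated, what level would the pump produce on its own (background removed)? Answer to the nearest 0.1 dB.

Remove the background by subtracting linear intensities:
L_src = 10·log₁₀(10^(79.9/10) − 10^(72.5/10)) = 10·log₁₀(79940000) = 79.0 dB SPL.

79.0 dB SPL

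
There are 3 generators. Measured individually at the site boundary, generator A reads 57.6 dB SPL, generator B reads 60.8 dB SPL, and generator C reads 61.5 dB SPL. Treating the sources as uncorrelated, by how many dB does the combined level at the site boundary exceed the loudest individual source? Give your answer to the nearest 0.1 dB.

Add the sources as powers (linear), then convert back to dB:
L_total = 10·log₁₀(10^(57.6/10) + 10^(60.8/10) + 10^(61.5/10)) = 65.04 dB SPL.
Excess over the loudest (61.5 dB): 65.04 − 61.5 = 3.5 dB.

3.5 dB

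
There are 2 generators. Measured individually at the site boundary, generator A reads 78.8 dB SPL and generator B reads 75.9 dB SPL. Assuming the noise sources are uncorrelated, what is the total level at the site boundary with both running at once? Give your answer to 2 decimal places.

80.60 dB SPL

Uncorrelated sources add in intensity (power), not in dB.
L_total = 10·log₁₀(10^(78.8/10) + 10^(75.9/10)) = 10·log₁₀(114800000) = 80.60 dB SPL.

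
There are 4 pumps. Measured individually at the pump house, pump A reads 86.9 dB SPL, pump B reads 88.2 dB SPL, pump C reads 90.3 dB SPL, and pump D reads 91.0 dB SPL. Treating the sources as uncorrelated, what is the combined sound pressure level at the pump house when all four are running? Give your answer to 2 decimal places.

Add the sources as powers (linear), then convert back to dB:
L_total = 10·log₁₀(10^(86.9/10) + 10^(88.2/10) + 10^(90.3/10) + 10^(91.0/10)) = 10·log₁₀(3481000000) = 95.42 dB SPL.

95.42 dB SPL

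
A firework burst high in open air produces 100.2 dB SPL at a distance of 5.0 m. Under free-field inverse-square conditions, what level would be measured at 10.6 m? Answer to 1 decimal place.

93.7 dB SPL

For a point source in a free field, ΔL = −20·log₁₀(d₂/d₁).
ΔL = −20·log₁₀(10.6/5.0) = -6.53 dB, so L₂ = 100.2 + (-6.53) = 93.7 dB SPL.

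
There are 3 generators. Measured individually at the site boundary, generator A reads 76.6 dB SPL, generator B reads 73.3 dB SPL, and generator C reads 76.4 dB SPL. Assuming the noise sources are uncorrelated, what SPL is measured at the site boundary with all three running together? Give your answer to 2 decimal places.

Uncorrelated sources add in intensity (power), not in dB.
L_total = 10·log₁₀(10^(76.6/10) + 10^(73.3/10) + 10^(76.4/10)) = 10·log₁₀(110700000) = 80.44 dB SPL.

80.44 dB SPL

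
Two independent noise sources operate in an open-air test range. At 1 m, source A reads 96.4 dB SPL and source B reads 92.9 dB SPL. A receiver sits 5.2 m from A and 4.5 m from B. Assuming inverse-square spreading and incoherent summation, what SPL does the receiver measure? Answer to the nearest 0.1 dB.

At the listener: L_A = 96.4 − 20·log₁₀(5.2) = 82.08 dB; L_B = 92.9 − 20·log₁₀(4.5) = 79.84 dB.
Combined: 10·log₁₀(10^(82.08/10)+10^(79.84/10)) = 84.1 dB SPL.

84.1 dB SPL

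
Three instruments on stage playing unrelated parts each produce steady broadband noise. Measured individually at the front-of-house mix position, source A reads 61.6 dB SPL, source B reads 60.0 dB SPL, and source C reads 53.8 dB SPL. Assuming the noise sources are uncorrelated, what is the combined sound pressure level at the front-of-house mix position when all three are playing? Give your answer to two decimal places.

64.29 dB SPL

Add the sources as powers (linear), then convert back to dB:
L_total = 10·log₁₀(10^(61.6/10) + 10^(60.0/10) + 10^(53.8/10)) = 10·log₁₀(2685000) = 64.29 dB SPL.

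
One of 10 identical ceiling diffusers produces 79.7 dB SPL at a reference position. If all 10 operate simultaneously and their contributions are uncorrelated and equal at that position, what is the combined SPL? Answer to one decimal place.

10 equal incoherent sources raise the level by 10·log₁₀(10) = 10.00 dB.
L_total = 79.7 + 10.00 = 89.7 dB SPL.

89.7 dB SPL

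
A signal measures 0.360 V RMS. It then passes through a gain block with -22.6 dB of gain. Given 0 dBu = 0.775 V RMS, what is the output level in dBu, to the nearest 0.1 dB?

Input level: 20·log₁₀(0.360/0.775) = -6.66 dBu.
Output: -6.66 − 22.6 = -29.3 dBu.

-29.3 dBu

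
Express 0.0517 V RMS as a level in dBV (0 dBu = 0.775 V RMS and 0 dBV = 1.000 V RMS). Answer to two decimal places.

dBV = 20·log₁₀(V / 1.000 V).
20·log₁₀(0.0517/1.000) = -25.73 dBV.

-25.73 dBV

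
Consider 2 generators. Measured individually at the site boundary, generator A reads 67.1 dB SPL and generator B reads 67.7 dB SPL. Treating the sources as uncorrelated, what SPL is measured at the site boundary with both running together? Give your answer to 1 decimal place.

Uncorrelated sources add in intensity (power), not in dB.
L_total = 10·log₁₀(10^(67.1/10) + 10^(67.7/10)) = 10·log₁₀(11020000) = 70.4 dB SPL.

70.4 dB SPL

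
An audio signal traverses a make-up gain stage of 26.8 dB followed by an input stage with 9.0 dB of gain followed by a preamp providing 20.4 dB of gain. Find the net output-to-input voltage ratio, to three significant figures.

646

Net gain = 26.8 + 9.0 + 20.4 = 56.2 dB.
Voltage ratio = 10^(56.2/20) = 646.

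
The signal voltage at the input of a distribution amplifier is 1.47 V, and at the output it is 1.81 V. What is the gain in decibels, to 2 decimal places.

1.81 dB

Voltage ratio → dB uses the 20·log₁₀ form:
20·log₁₀(1.81/1.47) = 20·log₁₀(1.231) = 1.81 dB.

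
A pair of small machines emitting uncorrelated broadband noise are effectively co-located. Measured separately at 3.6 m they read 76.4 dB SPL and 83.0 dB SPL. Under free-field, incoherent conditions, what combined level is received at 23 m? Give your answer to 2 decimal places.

67.75 dB SPL

Combined at 3.6 m: 10·log₁₀(10^(76.4/10)+10^(83.0/10)) = 83.859 dB SPL.
Then apply −20·log₁₀(23/3.6) = -16.109 dB → 67.75 dB SPL.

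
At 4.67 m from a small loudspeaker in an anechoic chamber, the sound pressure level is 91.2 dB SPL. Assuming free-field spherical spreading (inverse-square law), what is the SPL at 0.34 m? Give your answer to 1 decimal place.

Free-field point source: level drops by 20·log₁₀ of the distance ratio.
ΔL = −20·log₁₀(0.34/4.67) = 22.76 dB, so L₂ = 91.2 + (22.76) = 114.0 dB SPL.

114.0 dB SPL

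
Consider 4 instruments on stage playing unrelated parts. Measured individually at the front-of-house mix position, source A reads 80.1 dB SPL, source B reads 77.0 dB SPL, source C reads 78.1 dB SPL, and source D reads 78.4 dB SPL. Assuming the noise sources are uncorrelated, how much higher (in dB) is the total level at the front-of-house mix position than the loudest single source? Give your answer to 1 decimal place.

Add the sources as powers (linear), then convert back to dB:
L_total = 10·log₁₀(10^(80.1/10) + 10^(77.0/10) + 10^(78.1/10) + 10^(78.4/10)) = 84.57 dB SPL.
Excess over the loudest (80.1 dB): 84.57 − 80.1 = 4.5 dB.

4.5 dB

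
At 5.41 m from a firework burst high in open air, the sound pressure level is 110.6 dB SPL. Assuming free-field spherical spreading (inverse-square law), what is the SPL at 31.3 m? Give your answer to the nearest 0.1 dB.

95.4 dB SPL

Free-field point source: level drops by 20·log₁₀ of the distance ratio.
ΔL = −20·log₁₀(31.3/5.41) = -15.25 dB, so L₂ = 110.6 + (-15.25) = 95.4 dB SPL.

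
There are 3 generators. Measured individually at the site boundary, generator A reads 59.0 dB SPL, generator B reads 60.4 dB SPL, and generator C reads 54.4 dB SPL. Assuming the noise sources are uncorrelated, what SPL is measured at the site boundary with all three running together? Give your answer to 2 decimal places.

63.36 dB SPL

Add the sources as powers (linear), then convert back to dB:
L_total = 10·log₁₀(10^(59.0/10) + 10^(60.4/10) + 10^(54.4/10)) = 10·log₁₀(2166000) = 63.36 dB SPL.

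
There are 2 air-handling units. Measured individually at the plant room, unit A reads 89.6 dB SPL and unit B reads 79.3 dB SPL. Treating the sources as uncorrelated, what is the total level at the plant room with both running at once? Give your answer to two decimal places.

89.99 dB SPL

Incoherent sources sum as intensities:
L_total = 10·log₁₀(10^(89.6/10) + 10^(79.3/10)) = 10·log₁₀(997100000) = 89.99 dB SPL.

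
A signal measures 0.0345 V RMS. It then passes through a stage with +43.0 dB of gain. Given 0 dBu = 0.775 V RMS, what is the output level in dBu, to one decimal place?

Input level: 20·log₁₀(0.0345/0.775) = -27.03 dBu.
Output: -27.03 + 43.0 = +16.0 dBu.

+16.0 dBu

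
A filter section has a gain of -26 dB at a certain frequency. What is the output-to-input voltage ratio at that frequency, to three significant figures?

0.0501

Voltage ratio = 10^(dB/20).
10^(-26/20) = 10^(-1.300) = 0.0501.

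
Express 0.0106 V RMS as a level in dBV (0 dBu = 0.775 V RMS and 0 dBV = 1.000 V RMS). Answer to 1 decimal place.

-39.5 dBV

dBV = 20·log₁₀(V / 1.000 V).
20·log₁₀(0.0106/1.000) = -39.5 dBV.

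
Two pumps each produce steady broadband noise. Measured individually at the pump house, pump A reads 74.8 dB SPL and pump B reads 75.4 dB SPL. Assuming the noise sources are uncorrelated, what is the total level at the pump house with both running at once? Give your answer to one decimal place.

78.1 dB SPL

Uncorrelated sources add in intensity (power), not in dB.
L_total = 10·log₁₀(10^(74.8/10) + 10^(75.4/10)) = 10·log₁₀(64870000) = 78.1 dB SPL.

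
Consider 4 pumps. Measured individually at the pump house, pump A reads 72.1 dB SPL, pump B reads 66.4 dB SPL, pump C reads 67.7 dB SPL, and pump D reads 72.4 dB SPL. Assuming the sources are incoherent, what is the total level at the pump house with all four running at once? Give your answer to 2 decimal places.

76.42 dB SPL

Incoherent sources sum as intensities:
L_total = 10·log₁₀(10^(72.1/10) + 10^(66.4/10) + 10^(67.7/10) + 10^(72.4/10)) = 10·log₁₀(43850000) = 76.42 dB SPL.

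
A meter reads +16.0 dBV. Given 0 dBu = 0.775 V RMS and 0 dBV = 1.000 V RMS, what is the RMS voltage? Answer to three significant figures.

6.31 V

V = 1.000 V × 10^(+16.0/20).
= 1.000 × 6.310 = 6.31 V.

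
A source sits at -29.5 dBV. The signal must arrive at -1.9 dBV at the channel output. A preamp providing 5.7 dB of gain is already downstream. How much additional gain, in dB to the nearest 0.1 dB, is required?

The required make-up gain is the shortfall in the dB sum.
G = -1.9 − (-29.5) − 5.7 = 21.9 dB.

21.9 dB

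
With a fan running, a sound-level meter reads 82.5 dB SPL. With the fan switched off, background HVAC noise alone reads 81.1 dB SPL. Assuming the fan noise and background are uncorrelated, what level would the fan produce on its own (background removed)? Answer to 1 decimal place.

76.9 dB SPL

Remove the background by subtracting linear intensities:
L_src = 10·log₁₀(10^(82.5/10) − 10^(81.1/10)) = 10·log₁₀(49000000) = 76.9 dB SPL.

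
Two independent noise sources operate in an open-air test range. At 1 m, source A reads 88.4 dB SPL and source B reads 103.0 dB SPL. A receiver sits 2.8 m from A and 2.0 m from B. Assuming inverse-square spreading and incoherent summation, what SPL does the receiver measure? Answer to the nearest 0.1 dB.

At the listener: L_A = 88.4 − 20·log₁₀(2.8) = 79.46 dB; L_B = 103.0 − 20·log₁₀(2.0) = 96.98 dB.
Combined: 10·log₁₀(10^(79.46/10)+10^(96.98/10)) = 97.1 dB SPL.

97.1 dB SPL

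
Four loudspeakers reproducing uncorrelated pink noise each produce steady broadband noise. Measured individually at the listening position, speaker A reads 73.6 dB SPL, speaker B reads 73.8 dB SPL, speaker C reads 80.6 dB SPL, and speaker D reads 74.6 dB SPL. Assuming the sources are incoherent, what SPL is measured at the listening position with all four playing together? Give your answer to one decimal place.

Incoherent sources sum as intensities:
L_total = 10·log₁₀(10^(73.6/10) + 10^(73.8/10) + 10^(80.6/10) + 10^(74.6/10)) = 10·log₁₀(190600000) = 82.8 dB SPL.

82.8 dB SPL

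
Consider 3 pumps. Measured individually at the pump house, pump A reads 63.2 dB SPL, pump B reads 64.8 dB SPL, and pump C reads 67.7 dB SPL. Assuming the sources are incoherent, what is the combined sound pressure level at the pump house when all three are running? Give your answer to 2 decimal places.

Uncorrelated sources add in intensity (power), not in dB.
L_total = 10·log₁₀(10^(63.2/10) + 10^(64.8/10) + 10^(67.7/10)) = 10·log₁₀(11000000) = 70.41 dB SPL.

70.41 dB SPL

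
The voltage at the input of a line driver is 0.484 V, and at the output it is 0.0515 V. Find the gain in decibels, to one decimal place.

-19.5 dB

Voltage is an amplitude quantity, so gain = 20·log₁₀(V_out/V_in).
20·log₁₀(0.0515/0.484) = 20·log₁₀(0.1064) = -19.5 dB.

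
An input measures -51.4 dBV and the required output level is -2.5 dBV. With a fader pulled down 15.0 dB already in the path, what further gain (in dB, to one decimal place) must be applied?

63.9 dB

The required make-up gain is the shortfall in the dB sum.
G = -2.5 − (-51.4) + 15.0 = 63.9 dB.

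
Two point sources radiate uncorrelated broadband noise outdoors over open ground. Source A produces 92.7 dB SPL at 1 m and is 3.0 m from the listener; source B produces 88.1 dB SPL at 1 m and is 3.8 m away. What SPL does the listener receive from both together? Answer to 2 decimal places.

At the listener: L_A = 92.7 − 20·log₁₀(3.0) = 83.158 dB; L_B = 88.1 − 20·log₁₀(3.8) = 76.504 dB.
Combined: 10·log₁₀(10^(83.158/10)+10^(76.504/10)) = 84.01 dB SPL.

84.01 dB SPL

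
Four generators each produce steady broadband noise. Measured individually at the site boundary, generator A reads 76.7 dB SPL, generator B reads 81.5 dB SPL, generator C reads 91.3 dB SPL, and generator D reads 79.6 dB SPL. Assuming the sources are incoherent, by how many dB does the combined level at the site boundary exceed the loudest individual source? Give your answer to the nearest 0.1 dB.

Add the sources as powers (linear), then convert back to dB:
L_total = 10·log₁₀(10^(76.7/10) + 10^(81.5/10) + 10^(91.3/10) + 10^(79.6/10)) = 92.12 dB SPL.
Excess over the loudest (91.3 dB): 92.12 − 91.3 = 0.8 dB.

0.8 dB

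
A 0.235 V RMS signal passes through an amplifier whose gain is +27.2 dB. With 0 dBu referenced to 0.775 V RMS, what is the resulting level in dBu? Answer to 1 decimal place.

+16.8 dBu

Input level: 20·log₁₀(0.235/0.775) = -10.36 dBu.
Output: -10.36 + 27.2 = +16.8 dBu.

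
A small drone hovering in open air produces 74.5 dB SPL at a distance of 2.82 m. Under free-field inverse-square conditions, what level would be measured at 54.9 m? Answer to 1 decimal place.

Inverse-square spreading gives ΔL = −20·log₁₀(d₂/d₁).
ΔL = −20·log₁₀(54.9/2.82) = -25.79 dB, so L₂ = 74.5 + (-25.79) = 48.7 dB SPL.

48.7 dB SPL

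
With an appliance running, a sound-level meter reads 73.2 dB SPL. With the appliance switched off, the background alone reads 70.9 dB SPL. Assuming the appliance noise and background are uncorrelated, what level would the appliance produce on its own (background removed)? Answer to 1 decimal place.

69.3 dB SPL

Subtract intensities: L_src = 10·log₁₀(10^(L_total/10) − 10^(L_bg/10)).
L_src = 10·log₁₀(10^(73.2/10) − 10^(70.9/10)) = 10·log₁₀(8590000) = 69.3 dB SPL.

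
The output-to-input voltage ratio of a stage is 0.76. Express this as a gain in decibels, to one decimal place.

-2.4 dB

Voltage is an amplitude quantity, so gain = 20·log₁₀(V_out/V_in).
20·log₁₀(0.76) = -2.4 dB.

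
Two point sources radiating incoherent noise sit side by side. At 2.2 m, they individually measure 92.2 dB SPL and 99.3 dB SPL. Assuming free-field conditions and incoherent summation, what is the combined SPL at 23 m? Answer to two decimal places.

79.69 dB SPL

Combined at 2.2 m: 10·log₁₀(10^(92.2/10)+10^(99.3/10)) = 100.074 dB SPL.
Then apply −20·log₁₀(23/2.2) = -20.386 dB → 79.69 dB SPL.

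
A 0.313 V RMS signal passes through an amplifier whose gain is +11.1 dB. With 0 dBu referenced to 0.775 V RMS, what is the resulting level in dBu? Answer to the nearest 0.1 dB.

+3.2 dBu

Input level: 20·log₁₀(0.313/0.775) = -7.88 dBu.
Output: -7.88 + 11.1 = +3.2 dBu.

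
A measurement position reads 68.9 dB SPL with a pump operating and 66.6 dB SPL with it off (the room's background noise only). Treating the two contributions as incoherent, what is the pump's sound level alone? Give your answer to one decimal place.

65.0 dB SPL

Remove the background by subtracting linear intensities:
L_src = 10·log₁₀(10^(68.9/10) − 10^(66.6/10)) = 10·log₁₀(3192000) = 65.0 dB SPL.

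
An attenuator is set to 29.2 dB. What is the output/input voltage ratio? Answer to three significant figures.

Voltage ratio = 10^(dB/20).
10^(-29.2/20) = 10^(-1.460) = 0.0347.

0.0347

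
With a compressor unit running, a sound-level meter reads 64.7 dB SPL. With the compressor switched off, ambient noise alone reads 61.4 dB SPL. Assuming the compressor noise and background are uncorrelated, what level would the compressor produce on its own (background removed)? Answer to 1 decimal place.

62.0 dB SPL

Remove the background by subtracting linear intensities:
L_src = 10·log₁₀(10^(64.7/10) − 10^(61.4/10)) = 10·log₁₀(1571000) = 62.0 dB SPL.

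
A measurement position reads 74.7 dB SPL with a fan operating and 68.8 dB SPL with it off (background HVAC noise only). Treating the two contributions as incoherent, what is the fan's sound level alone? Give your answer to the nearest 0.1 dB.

Remove the background by subtracting linear intensities:
L_src = 10·log₁₀(10^(74.7/10) − 10^(68.8/10)) = 10·log₁₀(21930000) = 73.4 dB SPL.

73.4 dB SPL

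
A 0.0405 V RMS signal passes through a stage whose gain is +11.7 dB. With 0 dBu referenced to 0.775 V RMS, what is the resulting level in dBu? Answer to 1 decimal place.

-13.9 dBu

Input level: 20·log₁₀(0.0405/0.775) = -25.64 dBu.
Output: -25.64 + 11.7 = -13.9 dBu.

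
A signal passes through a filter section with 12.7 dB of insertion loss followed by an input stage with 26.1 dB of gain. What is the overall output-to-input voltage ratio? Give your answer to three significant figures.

4.68

Net gain = (−12.7) + 26.1 = 13.4 dB.
Voltage ratio = 10^(13.4/20) = 4.68.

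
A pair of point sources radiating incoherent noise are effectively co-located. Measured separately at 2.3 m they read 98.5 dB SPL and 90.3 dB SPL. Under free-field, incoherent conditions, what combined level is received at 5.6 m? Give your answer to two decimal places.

Combined at 2.3 m: 10·log₁₀(10^(98.5/10)+10^(90.3/10)) = 99.112 dB SPL.
Then apply −20·log₁₀(5.6/2.3) = -7.729 dB → 91.38 dB SPL.

91.38 dB SPL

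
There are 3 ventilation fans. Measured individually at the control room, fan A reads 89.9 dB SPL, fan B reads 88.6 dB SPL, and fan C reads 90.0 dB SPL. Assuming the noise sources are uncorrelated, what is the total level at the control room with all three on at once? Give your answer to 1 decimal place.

94.3 dB SPL

Incoherent sources sum as intensities:
L_total = 10·log₁₀(10^(89.9/10) + 10^(88.6/10) + 10^(90.0/10)) = 10·log₁₀(2702000000) = 94.3 dB SPL.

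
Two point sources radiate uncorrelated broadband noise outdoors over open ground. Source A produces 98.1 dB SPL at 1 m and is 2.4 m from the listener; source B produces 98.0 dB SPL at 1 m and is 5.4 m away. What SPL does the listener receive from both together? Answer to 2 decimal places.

91.26 dB SPL

At the listener: L_A = 98.1 − 20·log₁₀(2.4) = 90.496 dB; L_B = 98.0 − 20·log₁₀(5.4) = 83.352 dB.
Combined: 10·log₁₀(10^(90.496/10)+10^(83.352/10)) = 91.26 dB SPL.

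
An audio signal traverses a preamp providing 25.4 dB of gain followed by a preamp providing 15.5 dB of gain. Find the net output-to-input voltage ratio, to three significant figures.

Net gain = 25.4 + 15.5 = 40.9 dB.
Voltage ratio = 10^(40.9/20) = 111.

111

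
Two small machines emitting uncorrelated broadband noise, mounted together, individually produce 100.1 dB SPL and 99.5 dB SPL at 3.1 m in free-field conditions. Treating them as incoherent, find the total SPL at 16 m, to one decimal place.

88.6 dB SPL

Combined at 3.1 m: 10·log₁₀(10^(100.1/10)+10^(99.5/10)) = 102.82 dB SPL.
Then apply −20·log₁₀(16/3.1) = -14.26 dB → 88.6 dB SPL.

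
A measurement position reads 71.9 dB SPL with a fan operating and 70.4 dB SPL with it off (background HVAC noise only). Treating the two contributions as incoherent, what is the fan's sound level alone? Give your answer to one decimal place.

66.6 dB SPL

Background correction is a power subtraction:
L_src = 10·log₁₀(10^(71.9/10) − 10^(70.4/10)) = 10·log₁₀(4523000) = 66.6 dB SPL.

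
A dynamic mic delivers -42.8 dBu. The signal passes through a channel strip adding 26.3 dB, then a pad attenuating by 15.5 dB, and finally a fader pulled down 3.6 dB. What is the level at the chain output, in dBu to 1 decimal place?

-35.6 dBu

Cascaded gains and losses add directly in dB.
-42.8 + 26.3 − 15.5 − 3.6 = -35.6 dBu.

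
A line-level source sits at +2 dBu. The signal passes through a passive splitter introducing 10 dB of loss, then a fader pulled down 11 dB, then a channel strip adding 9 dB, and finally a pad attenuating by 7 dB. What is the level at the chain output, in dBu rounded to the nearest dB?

Cascaded gains and losses add directly in dB.
+2 − 10 − 11 + 9 − 7 = -17 dBu.

-17 dBu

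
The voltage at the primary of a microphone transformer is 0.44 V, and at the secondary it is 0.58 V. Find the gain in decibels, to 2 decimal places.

For a voltage ratio, dB = 20·log₁₀(V₂/V₁).
20·log₁₀(0.58/0.44) = 20·log₁₀(1.318) = 2.40 dB.

2.40 dB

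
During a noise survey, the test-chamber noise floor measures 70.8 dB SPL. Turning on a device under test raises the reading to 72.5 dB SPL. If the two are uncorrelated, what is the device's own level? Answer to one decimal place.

67.6 dB SPL

Background correction is a power subtraction:
L_src = 10·log₁₀(10^(72.5/10) − 10^(70.8/10)) = 10·log₁₀(5760000) = 67.6 dB SPL.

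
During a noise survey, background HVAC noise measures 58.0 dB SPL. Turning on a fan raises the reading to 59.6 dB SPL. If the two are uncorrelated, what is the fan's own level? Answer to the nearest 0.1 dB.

54.5 dB SPL

Subtract intensities: L_src = 10·log₁₀(10^(L_total/10) − 10^(L_bg/10)).
L_src = 10·log₁₀(10^(59.6/10) − 10^(58.0/10)) = 10·log₁₀(281100) = 54.5 dB SPL.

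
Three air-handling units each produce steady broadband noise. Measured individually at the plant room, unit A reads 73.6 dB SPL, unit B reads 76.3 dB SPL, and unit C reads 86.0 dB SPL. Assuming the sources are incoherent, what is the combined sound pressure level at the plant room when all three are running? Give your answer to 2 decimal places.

86.66 dB SPL

Uncorrelated sources add in intensity (power), not in dB.
L_total = 10·log₁₀(10^(73.6/10) + 10^(76.3/10) + 10^(86.0/10)) = 10·log₁₀(463700000) = 86.66 dB SPL.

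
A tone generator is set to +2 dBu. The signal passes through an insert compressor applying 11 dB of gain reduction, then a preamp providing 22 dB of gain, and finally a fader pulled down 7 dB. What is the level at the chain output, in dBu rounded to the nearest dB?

Gain stages sum in dB:
+2 − 11 + 22 − 7 = +6 dBu.

+6 dBu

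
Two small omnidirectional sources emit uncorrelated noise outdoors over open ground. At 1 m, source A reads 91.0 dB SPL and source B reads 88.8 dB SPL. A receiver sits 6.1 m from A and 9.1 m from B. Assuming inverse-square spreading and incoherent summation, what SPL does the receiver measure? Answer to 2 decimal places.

At the listener: L_A = 91.0 − 20·log₁₀(6.1) = 75.293 dB; L_B = 88.8 − 20·log₁₀(9.1) = 69.619 dB.
Combined: 10·log₁₀(10^(75.293/10)+10^(69.619/10)) = 76.33 dB SPL.

76.33 dB SPL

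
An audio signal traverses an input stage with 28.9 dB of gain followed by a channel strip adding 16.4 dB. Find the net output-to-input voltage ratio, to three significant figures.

Net gain = 28.9 + 16.4 = 45.3 dB.
Voltage ratio = 10^(45.3/20) = 184.

184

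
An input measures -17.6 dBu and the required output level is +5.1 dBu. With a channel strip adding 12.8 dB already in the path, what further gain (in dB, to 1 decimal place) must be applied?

9.9 dB

The required make-up gain is the shortfall in the dB sum.
G = +5.1 − (-17.6) − 12.8 = 9.9 dB.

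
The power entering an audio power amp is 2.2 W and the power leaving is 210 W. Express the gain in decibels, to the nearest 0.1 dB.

19.8 dB

For a power ratio, dB = 10·log₁₀(P₂/P₁).
10·log₁₀(210/2.2) = 10·log₁₀(95.45) = 19.8 dB.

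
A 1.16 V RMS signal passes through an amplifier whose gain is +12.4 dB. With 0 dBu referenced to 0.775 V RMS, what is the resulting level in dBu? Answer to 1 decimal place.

Input level: 20·log₁₀(1.16/0.775) = 3.50 dBu.
Output: 3.50 + 12.4 = +15.9 dBu.

+15.9 dBu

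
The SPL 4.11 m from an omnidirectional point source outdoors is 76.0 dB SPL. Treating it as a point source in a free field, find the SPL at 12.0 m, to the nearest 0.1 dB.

66.7 dB SPL

Inverse-square spreading gives ΔL = −20·log₁₀(d₂/d₁).
ΔL = −20·log₁₀(12.0/4.11) = -9.31 dB, so L₂ = 76.0 + (-9.31) = 66.7 dB SPL.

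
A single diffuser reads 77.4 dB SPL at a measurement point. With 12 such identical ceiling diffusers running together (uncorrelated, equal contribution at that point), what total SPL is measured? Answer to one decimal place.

88.2 dB SPL

12 equal incoherent sources raise the level by 10·log₁₀(12) = 10.79 dB.
L_total = 77.4 + 10.79 = 88.2 dB SPL.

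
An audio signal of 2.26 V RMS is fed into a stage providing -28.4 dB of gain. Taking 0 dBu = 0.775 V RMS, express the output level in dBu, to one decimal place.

-19.1 dBu

Input level: 20·log₁₀(2.26/0.775) = 9.30 dBu.
Output: 9.30 − 28.4 = -19.1 dBu.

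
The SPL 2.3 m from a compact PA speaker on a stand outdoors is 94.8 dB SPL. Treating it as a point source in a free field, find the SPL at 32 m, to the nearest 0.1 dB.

Inverse-square spreading gives ΔL = −20·log₁₀(d₂/d₁).
ΔL = −20·log₁₀(32/2.3) = -22.87 dB, so L₂ = 94.8 + (-22.87) = 71.9 dB SPL.

71.9 dB SPL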